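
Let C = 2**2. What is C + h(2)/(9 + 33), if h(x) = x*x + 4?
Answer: 88/21 ≈ 4.1905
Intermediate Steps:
h(x) = 4 + x**2 (h(x) = x**2 + 4 = 4 + x**2)
C = 4
C + h(2)/(9 + 33) = 4 + (4 + 2**2)/(9 + 33) = 4 + (4 + 4)/42 = 4 + 8*(1/42) = 4 + 4/21 = 88/21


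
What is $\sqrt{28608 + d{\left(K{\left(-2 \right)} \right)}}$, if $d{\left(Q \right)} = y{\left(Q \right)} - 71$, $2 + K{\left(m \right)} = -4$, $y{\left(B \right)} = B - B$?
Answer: $\sqrt{28537} \approx 168.93$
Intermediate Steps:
$y{\left(B \right)} = 0$
$K{\left(m \right)} = -6$ ($K{\left(m \right)} = -2 - 4 = -6$)
$d{\left(Q \right)} = -71$ ($d{\left(Q \right)} = 0 - 71 = -71$)
$\sqrt{28608 + d{\left(K{\left(-2 \right)} \right)}} = \sqrt{28608 - 71} = \sqrt{28537}$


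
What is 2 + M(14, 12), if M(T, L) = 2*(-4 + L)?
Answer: 18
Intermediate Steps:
M(T, L) = -8 + 2*L
2 + M(14, 12) = 2 + (-8 + 2*12) = 2 + (-8 + 24) = 2 + 16 = 18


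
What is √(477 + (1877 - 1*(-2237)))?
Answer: √4591 ≈ 67.757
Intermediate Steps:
√(477 + (1877 - 1*(-2237))) = √(477 + (1877 + 2237)) = √(477 + 4114) = √4591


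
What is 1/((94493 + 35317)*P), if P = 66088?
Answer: 1/8578883280 ≈ 1.1657e-10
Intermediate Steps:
1/((94493 + 35317)*P) = 1/((94493 + 35317)*66088) = (1/66088)/129810 = (1/129810)*(1/66088) = 1/8578883280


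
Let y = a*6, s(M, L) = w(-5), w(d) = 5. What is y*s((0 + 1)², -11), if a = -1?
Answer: -30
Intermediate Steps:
s(M, L) = 5
y = -6 (y = -1*6 = -6)
y*s((0 + 1)², -11) = -6*5 = -30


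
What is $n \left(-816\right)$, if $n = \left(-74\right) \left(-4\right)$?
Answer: $-241536$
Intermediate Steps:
$n = 296$
$n \left(-816\right) = 296 \left(-816\right) = -241536$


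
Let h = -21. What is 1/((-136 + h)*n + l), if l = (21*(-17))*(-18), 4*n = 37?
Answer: 4/19895 ≈ 0.00020106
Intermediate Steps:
n = 37/4 (n = (¼)*37 = 37/4 ≈ 9.2500)
l = 6426 (l = -357*(-18) = 6426)
1/((-136 + h)*n + l) = 1/((-136 - 21)*(37/4) + 6426) = 1/(-157*37/4 + 6426) = 1/(-5809/4 + 6426) = 1/(19895/4) = 4/19895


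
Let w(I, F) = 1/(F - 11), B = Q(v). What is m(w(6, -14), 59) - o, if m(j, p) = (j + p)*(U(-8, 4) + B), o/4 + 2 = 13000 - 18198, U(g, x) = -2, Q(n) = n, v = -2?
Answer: 514104/25 ≈ 20564.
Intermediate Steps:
B = -2
o = -20800 (o = -8 + 4*(13000 - 18198) = -8 + 4*(-5198) = -8 - 20792 = -20800)
w(I, F) = 1/(-11 + F)
m(j, p) = -4*j - 4*p (m(j, p) = (j + p)*(-2 - 2) = (j + p)*(-4) = -4*j - 4*p)
m(w(6, -14), 59) - o = (-4/(-11 - 14) - 4*59) - 1*(-20800) = (-4/(-25) - 236) + 20800 = (-4*(-1/25) - 236) + 20800 = (4/25 - 236) + 20800 = -5896/25 + 20800 = 514104/25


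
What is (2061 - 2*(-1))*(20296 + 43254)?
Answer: 131103650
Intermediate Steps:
(2061 - 2*(-1))*(20296 + 43254) = (2061 + 2)*63550 = 2063*63550 = 131103650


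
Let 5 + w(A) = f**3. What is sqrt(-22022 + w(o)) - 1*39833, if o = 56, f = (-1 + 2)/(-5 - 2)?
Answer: -39833 + I*sqrt(52886834)/49 ≈ -39833.0 + 148.42*I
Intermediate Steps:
f = -1/7 (f = 1/(-7) = 1*(-1/7) = -1/7 ≈ -0.14286)
w(A) = -1716/343 (w(A) = -5 + (-1/7)**3 = -5 - 1/343 = -1716/343)
sqrt(-22022 + w(o)) - 1*39833 = sqrt(-22022 - 1716/343) - 1*39833 = sqrt(-7555262/343) - 39833 = I*sqrt(52886834)/49 - 39833 = -39833 + I*sqrt(52886834)/49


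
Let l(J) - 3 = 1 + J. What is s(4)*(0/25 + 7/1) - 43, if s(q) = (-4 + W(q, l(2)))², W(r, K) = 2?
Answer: -15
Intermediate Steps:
l(J) = 4 + J (l(J) = 3 + (1 + J) = 4 + J)
s(q) = 4 (s(q) = (-4 + 2)² = (-2)² = 4)
s(4)*(0/25 + 7/1) - 43 = 4*(0/25 + 7/1) - 43 = 4*(0*(1/25) + 7*1) - 43 = 4*(0 + 7) - 43 = 4*7 - 43 = 28 - 43 = -15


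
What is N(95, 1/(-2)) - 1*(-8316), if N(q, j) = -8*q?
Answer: 7556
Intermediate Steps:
N(95, 1/(-2)) - 1*(-8316) = -8*95 - 1*(-8316) = -760 + 8316 = 7556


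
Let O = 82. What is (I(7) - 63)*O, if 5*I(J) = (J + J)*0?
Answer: -5166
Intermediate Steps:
I(J) = 0 (I(J) = ((J + J)*0)/5 = ((2*J)*0)/5 = (⅕)*0 = 0)
(I(7) - 63)*O = (0 - 63)*82 = -63*82 = -5166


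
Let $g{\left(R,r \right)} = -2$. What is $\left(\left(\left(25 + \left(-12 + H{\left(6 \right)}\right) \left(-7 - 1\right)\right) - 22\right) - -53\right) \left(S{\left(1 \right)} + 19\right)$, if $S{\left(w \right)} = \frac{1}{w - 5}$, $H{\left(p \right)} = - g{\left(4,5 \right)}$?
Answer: $2550$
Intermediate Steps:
$H{\left(p \right)} = 2$ ($H{\left(p \right)} = \left(-1\right) \left(-2\right) = 2$)
$S{\left(w \right)} = \frac{1}{-5 + w}$
$\left(\left(\left(25 + \left(-12 + H{\left(6 \right)}\right) \left(-7 - 1\right)\right) - 22\right) - -53\right) \left(S{\left(1 \right)} + 19\right) = \left(\left(\left(25 + \left(-12 + 2\right) \left(-7 - 1\right)\right) - 22\right) - -53\right) \left(\frac{1}{-5 + 1} + 19\right) = \left(\left(\left(25 - -80\right) - 22\right) + 53\right) \left(\frac{1}{-4} + 19\right) = \left(\left(\left(25 + 80\right) - 22\right) + 53\right) \left(- \frac{1}{4} + 19\right) = \left(\left(105 - 22\right) + 53\right) \frac{75}{4} = \left(83 + 53\right) \frac{75}{4} = 136 \cdot \frac{75}{4} = 2550$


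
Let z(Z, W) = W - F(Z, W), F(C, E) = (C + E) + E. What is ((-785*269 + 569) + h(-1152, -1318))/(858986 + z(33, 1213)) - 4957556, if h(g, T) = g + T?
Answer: -2126147148253/428870 ≈ -4.9576e+6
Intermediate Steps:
h(g, T) = T + g
F(C, E) = C + 2*E
z(Z, W) = -W - Z (z(Z, W) = W - (Z + 2*W) = W + (-Z - 2*W) = -W - Z)
((-785*269 + 569) + h(-1152, -1318))/(858986 + z(33, 1213)) - 4957556 = ((-785*269 + 569) + (-1318 - 1152))/(858986 + (-1*1213 - 1*33)) - 4957556 = ((-211165 + 569) - 2470)/(858986 + (-1213 - 33)) - 4957556 = (-210596 - 2470)/(858986 - 1246) - 4957556 = -213066/857740 - 4957556 = -213066*1/857740 - 4957556 = -106533/428870 - 4957556 = -2126147148253/428870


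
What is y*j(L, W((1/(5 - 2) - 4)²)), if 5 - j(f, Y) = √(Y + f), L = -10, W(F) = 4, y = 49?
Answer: 245 - 49*I*√6 ≈ 245.0 - 120.03*I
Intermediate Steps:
j(f, Y) = 5 - √(Y + f)
y*j(L, W((1/(5 - 2) - 4)²)) = 49*(5 - √(4 - 10)) = 49*(5 - √(-6)) = 49*(5 - I*√6) = 245 - 49*I*√6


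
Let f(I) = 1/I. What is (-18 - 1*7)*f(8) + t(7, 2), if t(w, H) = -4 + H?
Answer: -41/8 ≈ -5.1250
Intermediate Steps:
(-18 - 1*7)*f(8) + t(7, 2) = (-18 - 1*7)/8 + (-4 + 2) = (-18 - 7)*(⅛) - 2 = -25*⅛ - 2 = -25/8 - 2 = -41/8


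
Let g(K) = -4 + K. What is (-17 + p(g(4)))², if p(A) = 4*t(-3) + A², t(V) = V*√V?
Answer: -143 + 408*I*√3 ≈ -143.0 + 706.68*I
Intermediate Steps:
t(V) = V^(3/2)
p(A) = A² - 12*I*√3 (p(A) = 4*(-3)^(3/2) + A² = 4*(-3*I*√3) + A² = -12*I*√3 + A² = A² - 12*I*√3)
(-17 + p(g(4)))² = (-17 + ((-4 + 4)² - 12*I*√3))² = (-17 + (0² - 12*I*√3))² = (-17 + (0 - 12*I*√3))² = (-17 - 12*I*√3)²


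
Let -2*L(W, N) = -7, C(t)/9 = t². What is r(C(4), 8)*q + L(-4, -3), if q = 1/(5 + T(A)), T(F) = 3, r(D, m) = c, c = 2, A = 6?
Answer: 15/4 ≈ 3.7500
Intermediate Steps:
C(t) = 9*t²
r(D, m) = 2
L(W, N) = 7/2 (L(W, N) = -½*(-7) = 7/2)
q = ⅛ (q = 1/(5 + 3) = 1/8 = ⅛ ≈ 0.12500)
r(C(4), 8)*q + L(-4, -3) = 2*(⅛) + 7/2 = ¼ + 7/2 = 15/4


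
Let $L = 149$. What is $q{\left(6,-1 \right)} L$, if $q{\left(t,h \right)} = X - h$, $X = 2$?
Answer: $447$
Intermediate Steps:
$q{\left(t,h \right)} = 2 - h$
$q{\left(6,-1 \right)} L = \left(2 - -1\right) 149 = \left(2 + 1\right) 149 = 3 \cdot 149 = 447$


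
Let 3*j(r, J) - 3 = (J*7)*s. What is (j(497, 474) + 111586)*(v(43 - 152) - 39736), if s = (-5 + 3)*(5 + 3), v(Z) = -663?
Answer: -3793102509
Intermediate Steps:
s = -16 (s = -2*8 = -16)
j(r, J) = 1 - 112*J/3 (j(r, J) = 1 + ((J*7)*(-16))/3 = 1 + ((7*J)*(-16))/3 = 1 + (-112*J)/3 = 1 - 112*J/3)
(j(497, 474) + 111586)*(v(43 - 152) - 39736) = ((1 - 112/3*474) + 111586)*(-663 - 39736) = ((1 - 17696) + 111586)*(-40399) = (-17695 + 111586)*(-40399) = 93891*(-40399) = -3793102509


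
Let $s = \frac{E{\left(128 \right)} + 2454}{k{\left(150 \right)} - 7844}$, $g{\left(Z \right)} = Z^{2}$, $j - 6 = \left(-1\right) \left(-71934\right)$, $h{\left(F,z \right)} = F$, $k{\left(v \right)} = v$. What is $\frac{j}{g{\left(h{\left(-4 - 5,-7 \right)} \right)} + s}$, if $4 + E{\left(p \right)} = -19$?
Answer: $\frac{553506360}{620783} \approx 891.63$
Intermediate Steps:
$E{\left(p \right)} = -23$ ($E{\left(p \right)} = -4 - 19 = -23$)
$j = 71940$ ($j = 6 - -71934 = 6 + 71934 = 71940$)
$s = - \frac{2431}{7694}$ ($s = \frac{-23 + 2454}{150 - 7844} = \frac{2431}{-7694} = 2431 \left(- \frac{1}{7694}\right) = - \frac{2431}{7694} \approx -0.31596$)
$\frac{j}{g{\left(h{\left(-4 - 5,-7 \right)} \right)} + s} = \frac{71940}{\left(-4 - 5\right)^{2} - \frac{2431}{7694}} = \frac{71940}{\left(-9\right)^{2} - \frac{2431}{7694}} = \frac{71940}{81 - \frac{2431}{7694}} = \frac{71940}{\frac{620783}{7694}} = 71940 \cdot \frac{7694}{620783} = \frac{553506360}{620783}$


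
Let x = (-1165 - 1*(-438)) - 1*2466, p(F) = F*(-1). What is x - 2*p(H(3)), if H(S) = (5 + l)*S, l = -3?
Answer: -3181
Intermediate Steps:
H(S) = 2*S (H(S) = (5 - 3)*S = 2*S)
p(F) = -F
x = -3193 (x = (-1165 + 438) - 2466 = -727 - 2466 = -3193)
x - 2*p(H(3)) = -3193 - (-2)*2*3 = -3193 - (-2)*6 = -3193 - 2*(-6) = -3193 + 12 = -3181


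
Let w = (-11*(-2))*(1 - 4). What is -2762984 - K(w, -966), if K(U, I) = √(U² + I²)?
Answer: -2762984 - 6*√26042 ≈ -2.7640e+6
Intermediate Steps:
w = -66 (w = 22*(-3) = -66)
K(U, I) = √(I² + U²)
-2762984 - K(w, -966) = -2762984 - √((-966)² + (-66)²) = -2762984 - √(933156 + 4356) = -2762984 - √937512 = -2762984 - 6*√26042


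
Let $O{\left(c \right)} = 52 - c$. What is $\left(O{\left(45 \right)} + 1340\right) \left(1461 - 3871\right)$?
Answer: $-3246270$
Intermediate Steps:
$\left(O{\left(45 \right)} + 1340\right) \left(1461 - 3871\right) = \left(\left(52 - 45\right) + 1340\right) \left(1461 - 3871\right) = \left(\left(52 - 45\right) + 1340\right) \left(-2410\right) = \left(7 + 1340\right) \left(-2410\right) = 1347 \left(-2410\right) = -3246270$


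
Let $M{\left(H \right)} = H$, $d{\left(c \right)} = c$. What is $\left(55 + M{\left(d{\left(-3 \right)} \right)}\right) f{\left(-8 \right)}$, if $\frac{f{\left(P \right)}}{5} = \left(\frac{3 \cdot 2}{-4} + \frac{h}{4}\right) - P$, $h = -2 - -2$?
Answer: $1690$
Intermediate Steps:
$h = 0$ ($h = -2 + 2 = 0$)
$f{\left(P \right)} = - \frac{15}{2} - 5 P$ ($f{\left(P \right)} = 5 \left(\left(\frac{3 \cdot 2}{-4} + \frac{0}{4}\right) - P\right) = 5 \left(\left(6 \left(- \frac{1}{4}\right) + 0 \cdot \frac{1}{4}\right) - P\right) = 5 \left(\left(- \frac{3}{2} + 0\right) - P\right) = 5 \left(- \frac{3}{2} - P\right) = - \frac{15}{2} - 5 P$)
$\left(55 + M{\left(d{\left(-3 \right)} \right)}\right) f{\left(-8 \right)} = \left(55 - 3\right) \left(- \frac{15}{2} - -40\right) = 52 \left(- \frac{15}{2} + 40\right) = 52 \cdot \frac{65}{2} = 1690$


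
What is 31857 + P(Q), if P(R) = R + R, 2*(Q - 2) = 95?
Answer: 31956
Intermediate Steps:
Q = 99/2 (Q = 2 + (½)*95 = 2 + 95/2 = 99/2 ≈ 49.500)
P(R) = 2*R
31857 + P(Q) = 31857 + 2*(99/2) = 31857 + 99 = 31956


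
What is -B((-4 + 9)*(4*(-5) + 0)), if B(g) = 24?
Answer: -24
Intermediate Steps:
-B((-4 + 9)*(4*(-5) + 0)) = -1*24 = -24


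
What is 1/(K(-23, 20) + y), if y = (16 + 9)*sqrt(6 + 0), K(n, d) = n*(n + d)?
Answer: 23/337 - 25*sqrt(6)/1011 ≈ 0.0076783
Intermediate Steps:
K(n, d) = n*(d + n)
y = 25*sqrt(6) ≈ 61.237
1/(K(-23, 20) + y) = 1/(-23*(20 - 23) + 25*sqrt(6)) = 1/(-23*(-3) + 25*sqrt(6)) = 1/(69 + 25*sqrt(6))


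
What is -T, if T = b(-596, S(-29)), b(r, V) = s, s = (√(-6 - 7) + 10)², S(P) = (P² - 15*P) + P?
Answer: -(10 + I*√13)² ≈ -87.0 - 72.111*I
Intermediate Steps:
S(P) = P² - 14*P
s = (10 + I*√13)² (s = (√(-13) + 10)² = (I*√13 + 10)² = (10 + I*√13)² ≈ 87.0 + 72.111*I)
b(r, V) = (10 + I*√13)²
T = (10 + I*√13)² ≈ 87.0 + 72.111*I
-T = -(10 + I*√13)²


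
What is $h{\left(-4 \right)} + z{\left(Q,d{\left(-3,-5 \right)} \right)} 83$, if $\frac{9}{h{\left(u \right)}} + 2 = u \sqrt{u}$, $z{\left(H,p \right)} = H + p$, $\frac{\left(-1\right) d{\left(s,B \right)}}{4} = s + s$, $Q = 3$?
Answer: $\frac{76185}{34} + \frac{18 i}{17} \approx 2240.7 + 1.0588 i$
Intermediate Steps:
$d{\left(s,B \right)} = - 8 s$ ($d{\left(s,B \right)} = - 4 \left(s + s\right) = - 4 \cdot 2 s = - 8 s$)
$h{\left(u \right)} = \frac{9}{-2 + u^{\frac{3}{2}}}$ ($h{\left(u \right)} = \frac{9}{-2 + u \sqrt{u}} = \frac{9}{-2 + u^{\frac{3}{2}}}$)
$h{\left(-4 \right)} + z{\left(Q,d{\left(-3,-5 \right)} \right)} 83 = \frac{9}{-2 + \left(-4\right)^{\frac{3}{2}}} + \left(3 - -24\right) 83 = \frac{9}{-2 - 8 i} + \left(3 + 24\right) 83 = 9 \frac{-2 + 8 i}{68} + 27 \cdot 83 = \frac{9 \left(-2 + 8 i\right)}{68} + 2241 = 2241 + \frac{9 \left(-2 + 8 i\right)}{68}$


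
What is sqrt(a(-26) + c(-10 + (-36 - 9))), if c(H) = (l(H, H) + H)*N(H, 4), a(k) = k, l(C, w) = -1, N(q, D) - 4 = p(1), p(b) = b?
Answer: 3*I*sqrt(34) ≈ 17.493*I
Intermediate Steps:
N(q, D) = 5 (N(q, D) = 4 + 1 = 5)
c(H) = -5 + 5*H (c(H) = (-1 + H)*5 = -5 + 5*H)
sqrt(a(-26) + c(-10 + (-36 - 9))) = sqrt(-26 + (-5 + 5*(-10 + (-36 - 9)))) = sqrt(-26 + (-5 + 5*(-10 - 45))) = sqrt(-26 + (-5 + 5*(-55))) = sqrt(-26 + (-5 - 275)) = sqrt(-26 - 280) = sqrt(-306) = 3*I*sqrt(34)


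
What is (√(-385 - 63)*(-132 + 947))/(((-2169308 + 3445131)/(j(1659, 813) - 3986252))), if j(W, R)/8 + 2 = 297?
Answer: -25974975840*I*√7/1275823 ≈ -53866.0*I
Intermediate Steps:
j(W, R) = 2360 (j(W, R) = -16 + 8*297 = -16 + 2376 = 2360)
(√(-385 - 63)*(-132 + 947))/(((-2169308 + 3445131)/(j(1659, 813) - 3986252))) = (√(-385 - 63)*(-132 + 947))/(((-2169308 + 3445131)/(2360 - 3986252))) = (√(-448)*815)/((1275823/(-3983892))) = ((8*I*√7)*815)/((1275823*(-1/3983892))) = (6520*I*√7)/(-1275823/3983892) = (6520*I*√7)*(-3983892/1275823) = -25974975840*I*√7/1275823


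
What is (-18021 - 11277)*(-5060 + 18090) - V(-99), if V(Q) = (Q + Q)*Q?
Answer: -381772542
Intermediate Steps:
V(Q) = 2*Q**2 (V(Q) = (2*Q)*Q = 2*Q**2)
(-18021 - 11277)*(-5060 + 18090) - V(-99) = (-18021 - 11277)*(-5060 + 18090) - 2*(-99)**2 = -29298*13030 - 2*9801 = -381752940 - 1*19602 = -381752940 - 19602 = -381772542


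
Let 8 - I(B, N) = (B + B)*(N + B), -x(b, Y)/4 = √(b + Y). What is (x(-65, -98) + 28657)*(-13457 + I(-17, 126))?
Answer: -279205151 + 38972*I*√163 ≈ -2.7921e+8 + 4.9756e+5*I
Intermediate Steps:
x(b, Y) = -4*√(Y + b) (x(b, Y) = -4*√(b + Y) = -4*√(Y + b))
I(B, N) = 8 - 2*B*(B + N) (I(B, N) = 8 - (B + B)*(N + B) = 8 - 2*B*(B + N))
(x(-65, -98) + 28657)*(-13457 + I(-17, 126)) = (-4*√(-98 - 65) + 28657)*(-13457 + (8 - 2*(-17)² - 2*(-17)*126)) = (-4*I*√163 + 28657)*(-13457 + (8 - 2*289 + 4284)) = (-4*I*√163 + 28657)*(-13457 + (8 - 578 + 4284)) = (-4*I*√163 + 28657)*(-13457 + 3714) = (28657 - 4*I*√163)*(-9743) = -279205151 + 38972*I*√163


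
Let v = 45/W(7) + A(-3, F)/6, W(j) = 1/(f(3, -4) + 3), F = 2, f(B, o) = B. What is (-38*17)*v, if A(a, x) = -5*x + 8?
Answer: -522614/3 ≈ -1.7420e+5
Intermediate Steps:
W(j) = 1/6 (W(j) = 1/(3 + 3) = 1/6)
A(a, x) = 8 - 5*x
v = 809/3 (v = 45/(1/6) + (8 - 5*2)/6 = 45*6 + (8 - 10)*(1/6) = 270 - 2*1/6 = 270 - 1/3 = 809/3 ≈ 269.67)
(-38*17)*v = -38*17*(809/3) = -646*809/3 = -522614/3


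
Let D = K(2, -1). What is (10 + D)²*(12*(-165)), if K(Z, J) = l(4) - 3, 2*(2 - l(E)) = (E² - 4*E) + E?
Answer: -97020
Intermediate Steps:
l(E) = 2 - E²/2 + 3*E/2 (l(E) = 2 - ((E² - 4*E) + E)/2 = 2 - (E² - 3*E)/2 = 2 + (-E²/2 + 3*E/2) = 2 - E²/2 + 3*E/2)
K(Z, J) = -3 (K(Z, J) = (2 - ½*4² + (3/2)*4) - 3 = (2 - ½*16 + 6) - 3 = (2 - 8 + 6) - 3 = 0 - 3 = -3)
D = -3
(10 + D)²*(12*(-165)) = (10 - 3)²*(12*(-165)) = 7²*(-1980) = 49*(-1980) = -97020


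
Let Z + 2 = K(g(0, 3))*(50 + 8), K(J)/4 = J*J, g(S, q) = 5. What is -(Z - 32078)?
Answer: 26280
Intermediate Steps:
K(J) = 4*J² (K(J) = 4*(J*J) = 4*J²)
Z = 5798 (Z = -2 + (4*5²)*(50 + 8) = -2 + (4*25)*58 = -2 + 100*58 = -2 + 5800 = 5798)
-(Z - 32078) = -(5798 - 32078) = -1*(-26280) = 26280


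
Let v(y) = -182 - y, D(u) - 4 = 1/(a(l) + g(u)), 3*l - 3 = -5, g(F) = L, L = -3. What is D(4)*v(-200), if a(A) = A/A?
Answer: 63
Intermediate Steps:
g(F) = -3
l = -⅔ (l = 1 + (⅓)*(-5) = 1 - 5/3 = -⅔ ≈ -0.66667)
a(A) = 1
D(u) = 7/2 (D(u) = 4 + 1/(1 - 3) = 4 + 1/(-2) = 4 - ½ = 7/2)
D(4)*v(-200) = 7*(-182 - 1*(-200))/2 = 7*(-182 + 200)/2 = (7/2)*18 = 63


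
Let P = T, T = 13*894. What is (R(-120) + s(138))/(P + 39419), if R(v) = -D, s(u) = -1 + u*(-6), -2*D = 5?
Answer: -1653/102082 ≈ -0.016193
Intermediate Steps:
D = -5/2 (D = -½*5 = -5/2 ≈ -2.5000)
s(u) = -1 - 6*u
T = 11622
P = 11622
R(v) = 5/2 (R(v) = -1*(-5/2) = 5/2)
(R(-120) + s(138))/(P + 39419) = (5/2 + (-1 - 6*138))/(11622 + 39419) = (5/2 + (-1 - 828))/51041 = (5/2 - 829)*(1/51041) = -1653/2*1/51041 = -1653/102082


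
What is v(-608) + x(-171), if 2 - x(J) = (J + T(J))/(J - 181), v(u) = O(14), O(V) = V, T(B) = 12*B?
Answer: 3409/352 ≈ 9.6847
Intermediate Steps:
v(u) = 14
x(J) = 2 - 13*J/(-181 + J) (x(J) = 2 - (J + 12*J)/(J - 181) = 2 - 13*J/(-181 + J))
v(-608) + x(-171) = 14 + (-362 - 11*(-171))/(-181 - 171) = 14 + (-362 + 1881)/(-352) = 14 - 1/352*1519 = 14 - 1519/352 = 3409/352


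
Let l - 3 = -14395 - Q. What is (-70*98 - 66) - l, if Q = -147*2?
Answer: 7172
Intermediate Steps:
Q = -294
l = -14098 (l = 3 + (-14395 - 1*(-294)) = 3 + (-14395 + 294) = 3 - 14101 = -14098)
(-70*98 - 66) - l = (-70*98 - 66) - 1*(-14098) = (-6860 - 66) + 14098 = -6926 + 14098 = 7172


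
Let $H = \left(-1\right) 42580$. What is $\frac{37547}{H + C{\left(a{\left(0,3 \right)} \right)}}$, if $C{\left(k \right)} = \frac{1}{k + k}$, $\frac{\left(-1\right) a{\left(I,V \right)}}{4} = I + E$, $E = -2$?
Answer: $- \frac{600752}{681279} \approx -0.8818$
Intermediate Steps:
$a{\left(I,V \right)} = 8 - 4 I$ ($a{\left(I,V \right)} = - 4 \left(I - 2\right) = - 4 \left(-2 + I\right) = 8 - 4 I$)
$H = -42580$
$C{\left(k \right)} = \frac{1}{2 k}$
$\frac{37547}{H + C{\left(a{\left(0,3 \right)} \right)}} = \frac{37547}{-42580 + \frac{1}{2 \left(8 - 0\right)}} = \frac{37547}{-42580 + \frac{1}{2 \left(8 + 0\right)}} = \frac{37547}{-42580 + \frac{1}{2 \cdot 8}} = \frac{37547}{-42580 + \frac{1}{2} \cdot \frac{1}{8}} = \frac{37547}{-42580 + \frac{1}{16}} = \frac{37547}{- \frac{681279}{16}} = 37547 \left(- \frac{16}{681279}\right) = - \frac{600752}{681279}$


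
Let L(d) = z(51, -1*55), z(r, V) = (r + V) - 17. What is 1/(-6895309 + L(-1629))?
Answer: -1/6895330 ≈ -1.4503e-7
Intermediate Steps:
z(r, V) = -17 + V + r (z(r, V) = (V + r) - 17 = -17 + V + r)
L(d) = -21 (L(d) = -17 - 1*55 + 51 = -17 - 55 + 51 = -21)
1/(-6895309 + L(-1629)) = 1/(-6895309 - 21) = 1/(-6895330) = -1/6895330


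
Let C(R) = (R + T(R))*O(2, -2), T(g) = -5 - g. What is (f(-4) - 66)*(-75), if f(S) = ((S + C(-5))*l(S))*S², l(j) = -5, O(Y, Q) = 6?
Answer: -199050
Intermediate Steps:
C(R) = -30 (C(R) = (R + (-5 - R))*6 = -5*6 = -30)
f(S) = S²*(150 - 5*S) (f(S) = ((S - 30)*(-5))*S² = ((-30 + S)*(-5))*S² = (150 - 5*S)*S² = S²*(150 - 5*S))
(f(-4) - 66)*(-75) = (5*(-4)²*(30 - 1*(-4)) - 66)*(-75) = (5*16*(30 + 4) - 66)*(-75) = (5*16*34 - 66)*(-75) = (2720 - 66)*(-75) = 2654*(-75) = -199050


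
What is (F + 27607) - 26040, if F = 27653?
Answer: 29220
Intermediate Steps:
(F + 27607) - 26040 = (27653 + 27607) - 26040 = 55260 - 26040 = 29220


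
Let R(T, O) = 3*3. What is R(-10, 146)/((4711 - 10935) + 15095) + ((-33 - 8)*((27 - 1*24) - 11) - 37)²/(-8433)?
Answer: -27819602/2770709 ≈ -10.041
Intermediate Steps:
R(T, O) = 9
R(-10, 146)/((4711 - 10935) + 15095) + ((-33 - 8)*((27 - 1*24) - 11) - 37)²/(-8433) = 9/((4711 - 10935) + 15095) + ((-33 - 8)*((27 - 1*24) - 11) - 37)²/(-8433) = 9/(-6224 + 15095) + (-41*((27 - 24) - 11) - 37)²*(-1/8433) = 9/8871 + (-41*(3 - 11) - 37)²*(-1/8433) = 9*(1/8871) + (-41*(-8) - 37)²*(-1/8433) = 3/2957 + (328 - 37)²*(-1/8433) = 3/2957 + 291²*(-1/8433) = 3/2957 + 84681*(-1/8433) = 3/2957 - 9409/937 = -27819602/2770709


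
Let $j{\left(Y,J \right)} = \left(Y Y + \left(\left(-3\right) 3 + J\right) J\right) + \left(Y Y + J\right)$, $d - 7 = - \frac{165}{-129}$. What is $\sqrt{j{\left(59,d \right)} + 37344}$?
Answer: $\frac{\sqrt{81926066}}{43} \approx 210.5$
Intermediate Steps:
$d = \frac{356}{43}$ ($d = 7 - \frac{165}{-129} = 7 - - \frac{55}{43} = 7 + \frac{55}{43} = \frac{356}{43} \approx 8.2791$)
$j{\left(Y,J \right)} = J + 2 Y^{2} + J \left(-9 + J\right)$ ($j{\left(Y,J \right)} = \left(Y^{2} + \left(-9 + J\right) J\right) + \left(Y^{2} + J\right) = \left(Y^{2} + J \left(-9 + J\right)\right) + \left(J + Y^{2}\right) = J + 2 Y^{2} + J \left(-9 + J\right)$)
$\sqrt{j{\left(59,d \right)} + 37344} = \sqrt{\left(\left(\frac{356}{43}\right)^{2} - \frac{2848}{43} + 2 \cdot 59^{2}\right) + 37344} = \sqrt{\left(\frac{126736}{1849} - \frac{2848}{43} + 2 \cdot 3481\right) + 37344} = \sqrt{\left(\frac{126736}{1849} - \frac{2848}{43} + 6962\right) + 37344} = \sqrt{\frac{12877010}{1849} + 37344} = \sqrt{\frac{81926066}{1849}} = \frac{\sqrt{81926066}}{43}$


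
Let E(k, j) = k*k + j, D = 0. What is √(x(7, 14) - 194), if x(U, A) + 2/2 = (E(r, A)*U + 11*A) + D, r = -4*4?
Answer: 43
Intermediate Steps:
r = -16
E(k, j) = j + k² (E(k, j) = k² + j = j + k²)
x(U, A) = -1 + 11*A + U*(256 + A) (x(U, A) = -1 + (((A + (-16)²)*U + 11*A) + 0) = -1 + (((A + 256)*U + 11*A) + 0) = -1 + (((256 + A)*U + 11*A) + 0) = -1 + ((U*(256 + A) + 11*A) + 0) = -1 + ((11*A + U*(256 + A)) + 0) = -1 + (11*A + U*(256 + A)) = -1 + 11*A + U*(256 + A))
√(x(7, 14) - 194) = √((-1 + 11*14 + 7*(256 + 14)) - 194) = √((-1 + 154 + 7*270) - 194) = √((-1 + 154 + 1890) - 194) = √(2043 - 194) = √1849 = 43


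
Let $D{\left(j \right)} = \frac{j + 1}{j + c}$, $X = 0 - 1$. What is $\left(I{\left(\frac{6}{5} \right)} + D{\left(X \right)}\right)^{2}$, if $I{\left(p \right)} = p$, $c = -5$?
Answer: $\frac{36}{25} \approx 1.44$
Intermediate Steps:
$X = -1$
$D{\left(j \right)} = \frac{1 + j}{-5 + j}$ ($D{\left(j \right)} = \frac{j + 1}{j - 5} = \frac{1 + j}{-5 + j}$)
$\left(I{\left(\frac{6}{5} \right)} + D{\left(X \right)}\right)^{2} = \left(\frac{6}{5} + \frac{1 - 1}{-5 - 1}\right)^{2} = \left(6 \cdot \frac{1}{5} + \frac{1}{-6} \cdot 0\right)^{2} = \left(\frac{6}{5} - 0\right)^{2} = \left(\frac{6}{5} + 0\right)^{2} = \left(\frac{6}{5}\right)^{2} = \frac{36}{25}$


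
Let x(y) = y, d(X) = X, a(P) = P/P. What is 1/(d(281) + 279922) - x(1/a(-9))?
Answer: -280202/280203 ≈ -1.0000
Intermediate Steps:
a(P) = 1
1/(d(281) + 279922) - x(1/a(-9)) = 1/(281 + 279922) - 1/1 = 1/280203 - 1*1 = 1/280203 - 1 = -280202/280203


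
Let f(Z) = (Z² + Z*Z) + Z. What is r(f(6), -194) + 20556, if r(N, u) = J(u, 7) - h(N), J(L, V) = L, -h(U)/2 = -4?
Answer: 20354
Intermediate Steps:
h(U) = 8 (h(U) = -2*(-4) = 8)
f(Z) = Z + 2*Z² (f(Z) = (Z² + Z²) + Z = 2*Z² + Z = Z + 2*Z²)
r(N, u) = -8 + u (r(N, u) = u - 1*8 = u - 8 = -8 + u)
r(f(6), -194) + 20556 = (-8 - 194) + 20556 = -202 + 20556 = 20354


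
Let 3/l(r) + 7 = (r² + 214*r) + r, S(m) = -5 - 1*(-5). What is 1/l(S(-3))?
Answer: -7/3 ≈ -2.3333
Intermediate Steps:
S(m) = 0 (S(m) = -5 + 5 = 0)
l(r) = 3/(-7 + r² + 215*r) (l(r) = 3/(-7 + ((r² + 214*r) + r)) = 3/(-7 + (r² + 215*r)) = 3/(-7 + r² + 215*r))
1/l(S(-3)) = 1/(3/(-7 + 0² + 215*0)) = 1/(3/(-7 + 0 + 0)) = 1/(3/(-7)) = 1/(3*(-⅐)) = 1/(-3/7) = -7/3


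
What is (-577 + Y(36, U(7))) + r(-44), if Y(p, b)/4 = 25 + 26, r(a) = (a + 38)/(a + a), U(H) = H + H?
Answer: -16409/44 ≈ -372.93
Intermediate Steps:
U(H) = 2*H
r(a) = (38 + a)/(2*a) (r(a) = (38 + a)/((2*a)) = (38 + a)*(1/(2*a)) = (38 + a)/(2*a))
Y(p, b) = 204 (Y(p, b) = 4*(25 + 26) = 4*51 = 204)
(-577 + Y(36, U(7))) + r(-44) = (-577 + 204) + (½)*(38 - 44)/(-44) = -373 + (½)*(-1/44)*(-6) = -373 + 3/44 = -16409/44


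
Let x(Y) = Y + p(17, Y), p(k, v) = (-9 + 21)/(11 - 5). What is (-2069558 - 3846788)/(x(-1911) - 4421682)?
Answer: 5916346/4423591 ≈ 1.3375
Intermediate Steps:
p(k, v) = 2 (p(k, v) = 12/6 = 12*(⅙) = 2)
x(Y) = 2 + Y (x(Y) = Y + 2 = 2 + Y)
(-2069558 - 3846788)/(x(-1911) - 4421682) = (-2069558 - 3846788)/((2 - 1911) - 4421682) = -5916346/(-1909 - 4421682) = -5916346/(-4423591) = -5916346*(-1/4423591) = 5916346/4423591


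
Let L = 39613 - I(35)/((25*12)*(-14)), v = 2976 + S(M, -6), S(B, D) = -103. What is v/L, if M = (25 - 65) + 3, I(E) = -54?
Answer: 9100/125471 ≈ 0.072527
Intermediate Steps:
M = -37 (M = -40 + 3 = -37)
v = 2873 (v = 2976 - 103 = 2873)
L = 27729091/700 (L = 39613 - (-54)/((25*12)*(-14)) = 39613 - (-54)/(300*(-14)) = 39613 - (-54)/(-4200) = 39613 - (-54)*(-1)/4200 = 39613 - 1*9/700 = 39613 - 9/700 = 27729091/700 ≈ 39613.)
v/L = 2873/(27729091/700) = 2873*(700/27729091) = 9100/125471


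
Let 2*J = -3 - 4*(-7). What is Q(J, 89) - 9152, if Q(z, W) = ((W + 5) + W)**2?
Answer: 24337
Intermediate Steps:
J = 25/2 (J = (-3 - 4*(-7))/2 = (-3 + 28)/2 = (1/2)*25 = 25/2 ≈ 12.500)
Q(z, W) = (5 + 2*W)**2 (Q(z, W) = ((5 + W) + W)**2 = (5 + 2*W)**2)
Q(J, 89) - 9152 = (5 + 2*89)**2 - 9152 = (5 + 178)**2 - 9152 = 183**2 - 9152 = 33489 - 9152 = 24337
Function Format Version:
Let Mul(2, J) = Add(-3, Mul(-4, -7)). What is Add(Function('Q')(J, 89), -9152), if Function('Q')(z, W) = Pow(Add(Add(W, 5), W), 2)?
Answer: 24337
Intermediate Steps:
J = Rational(25, 2) (J = Mul(Rational(1, 2), Add(-3, Mul(-4, -7))) = Mul(Rational(1, 2), Add(-3, 28)) = Mul(Rational(1, 2), 25) = Rational(25, 2) ≈ 12.500)
Function('Q')(z, W) = Pow(Add(5, Mul(2, W)), 2) (Function('Q')(z, W) = Pow(Add(Add(5, W), W), 2) = Pow(Add(5, Mul(2, W)), 2))
Add(Function('Q')(J, 89), -9152) = Add(Pow(Add(5, Mul(2, 89)), 2), -9152) = Add(Pow(Add(5, 178), 2), -9152) = Add(Pow(183, 2), -9152) = Add(33489, -9152) = 24337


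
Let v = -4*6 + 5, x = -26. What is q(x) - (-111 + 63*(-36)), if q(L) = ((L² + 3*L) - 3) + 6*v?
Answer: 2860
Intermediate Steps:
v = -19 (v = -24 + 5 = -19)
q(L) = -117 + L² + 3*L (q(L) = ((L² + 3*L) - 3) + 6*(-19) = (-3 + L² + 3*L) - 114 = -117 + L² + 3*L)
q(x) - (-111 + 63*(-36)) = (-117 + (-26)² + 3*(-26)) - (-111 + 63*(-36)) = (-117 + 676 - 78) - (-111 - 2268) = 481 - 1*(-2379) = 481 + 2379 = 2860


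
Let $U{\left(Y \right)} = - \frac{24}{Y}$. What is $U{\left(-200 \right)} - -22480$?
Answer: $\frac{562003}{25} \approx 22480.0$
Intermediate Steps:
$U{\left(-200 \right)} - -22480 = - \frac{24}{-200} - -22480 = \left(-24\right) \left(- \frac{1}{200}\right) + 22480 = \frac{3}{25} + 22480 = \frac{562003}{25}$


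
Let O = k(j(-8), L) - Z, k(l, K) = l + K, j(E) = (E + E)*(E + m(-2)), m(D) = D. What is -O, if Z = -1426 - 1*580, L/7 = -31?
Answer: -1949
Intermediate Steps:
L = -217 (L = 7*(-31) = -217)
j(E) = 2*E*(-2 + E) (j(E) = (E + E)*(E - 2) = (2*E)*(-2 + E) = 2*E*(-2 + E))
k(l, K) = K + l
Z = -2006 (Z = -1426 - 580 = -2006)
O = 1949 (O = (-217 + 2*(-8)*(-2 - 8)) - 1*(-2006) = (-217 + 2*(-8)*(-10)) + 2006 = (-217 + 160) + 2006 = -57 + 2006 = 1949)
-O = -1*1949 = -1949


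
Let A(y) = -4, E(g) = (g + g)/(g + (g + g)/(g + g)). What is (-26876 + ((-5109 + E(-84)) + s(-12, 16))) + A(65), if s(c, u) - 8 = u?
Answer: -2652927/83 ≈ -31963.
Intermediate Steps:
s(c, u) = 8 + u
E(g) = 2*g/(1 + g) (E(g) = (2*g)/(g + (2*g)/((2*g))) = (2*g)/(g + (2*g)*(1/(2*g))) = (2*g)/(g + 1) = (2*g)/(1 + g) = 2*g/(1 + g))
(-26876 + ((-5109 + E(-84)) + s(-12, 16))) + A(65) = (-26876 + ((-5109 + 2*(-84)/(1 - 84)) + (8 + 16))) - 4 = (-26876 + ((-5109 + 2*(-84)/(-83)) + 24)) - 4 = (-26876 + ((-5109 + 2*(-84)*(-1/83)) + 24)) - 4 = (-26876 + ((-5109 + 168/83) + 24)) - 4 = (-26876 + (-423879/83 + 24)) - 4 = (-26876 - 421887/83) - 4 = -2652595/83 - 4 = -2652927/83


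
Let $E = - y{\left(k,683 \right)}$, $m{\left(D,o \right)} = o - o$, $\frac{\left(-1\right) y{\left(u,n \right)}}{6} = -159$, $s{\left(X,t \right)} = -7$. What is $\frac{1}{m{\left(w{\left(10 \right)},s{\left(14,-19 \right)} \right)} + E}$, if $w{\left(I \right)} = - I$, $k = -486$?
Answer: $- \frac{1}{954} \approx -0.0010482$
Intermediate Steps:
$y{\left(u,n \right)} = 954$ ($y{\left(u,n \right)} = \left(-6\right) \left(-159\right) = 954$)
$m{\left(D,o \right)} = 0$
$E = -954$ ($E = \left(-1\right) 954 = -954$)
$\frac{1}{m{\left(w{\left(10 \right)},s{\left(14,-19 \right)} \right)} + E} = \frac{1}{0 - 954} = \frac{1}{-954} = - \frac{1}{954}$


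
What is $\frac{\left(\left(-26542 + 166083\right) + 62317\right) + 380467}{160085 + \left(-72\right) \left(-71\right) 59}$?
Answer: $\frac{582325}{461693} \approx 1.2613$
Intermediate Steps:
$\frac{\left(\left(-26542 + 166083\right) + 62317\right) + 380467}{160085 + \left(-72\right) \left(-71\right) 59} = \frac{\left(139541 + 62317\right) + 380467}{160085 + 5112 \cdot 59} = \frac{201858 + 380467}{160085 + 301608} = \frac{582325}{461693}$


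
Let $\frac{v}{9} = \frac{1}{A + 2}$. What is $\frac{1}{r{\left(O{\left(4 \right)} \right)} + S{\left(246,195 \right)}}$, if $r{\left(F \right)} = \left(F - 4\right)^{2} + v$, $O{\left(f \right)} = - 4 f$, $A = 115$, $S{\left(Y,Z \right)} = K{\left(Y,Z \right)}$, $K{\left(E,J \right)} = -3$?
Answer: $\frac{13}{5162} \approx 0.0025184$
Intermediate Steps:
$S{\left(Y,Z \right)} = -3$
$v = \frac{1}{13}$ ($v = \frac{9}{115 + 2} = \frac{9}{117} = 9 \cdot \frac{1}{117} = \frac{1}{13} \approx 0.076923$)
$r{\left(F \right)} = \frac{1}{13} + \left(-4 + F\right)^{2}$ ($r{\left(F \right)} = \left(F - 4\right)^{2} + \frac{1}{13} = \left(-4 + F\right)^{2} + \frac{1}{13} = \frac{1}{13} + \left(-4 + F\right)^{2}$)
$\frac{1}{r{\left(O{\left(4 \right)} \right)} + S{\left(246,195 \right)}} = \frac{1}{\left(\frac{1}{13} + \left(-4 - 16\right)^{2}\right) - 3} = \frac{1}{\left(\frac{1}{13} + \left(-20\right)^{2}\right) - 3} = \frac{1}{\left(\frac{1}{13} + 400\right) - 3} = \frac{1}{\frac{5201}{13} - 3} = \frac{1}{\frac{5162}{13}} = \frac{13}{5162}$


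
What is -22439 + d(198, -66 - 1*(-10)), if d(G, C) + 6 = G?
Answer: -22247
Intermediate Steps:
d(G, C) = -6 + G
-22439 + d(198, -66 - 1*(-10)) = -22439 + (-6 + 198) = -22439 + 192 = -22247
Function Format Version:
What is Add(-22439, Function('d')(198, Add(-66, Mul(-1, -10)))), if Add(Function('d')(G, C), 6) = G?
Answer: -22247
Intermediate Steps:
Function('d')(G, C) = Add(-6, G)
Add(-22439, Function('d')(198, Add(-66, Mul(-1, -10)))) = Add(-22439, Add(-6, 198)) = Add(-22439, 192) = -22247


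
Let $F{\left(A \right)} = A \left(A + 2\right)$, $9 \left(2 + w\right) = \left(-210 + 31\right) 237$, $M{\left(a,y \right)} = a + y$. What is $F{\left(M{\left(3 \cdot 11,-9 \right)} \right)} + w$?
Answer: $- \frac{12275}{3} \approx -4091.7$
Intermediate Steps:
$w = - \frac{14147}{3}$ ($w = -2 + \frac{\left(-210 + 31\right) 237}{9} = -2 + \frac{\left(-179\right) 237}{9} = -2 + \frac{1}{9} \left(-42423\right) = -2 - \frac{14141}{3} = - \frac{14147}{3} \approx -4715.7$)
$F{\left(A \right)} = A \left(2 + A\right)$
$F{\left(M{\left(3 \cdot 11,-9 \right)} \right)} + w = \left(3 \cdot 11 - 9\right) \left(2 + \left(3 \cdot 11 - 9\right)\right) - \frac{14147}{3} = \left(33 - 9\right) \left(2 + \left(33 - 9\right)\right) - \frac{14147}{3} = 24 \left(2 + 24\right) - \frac{14147}{3} = 24 \cdot 26 - \frac{14147}{3} = 624 - \frac{14147}{3} = - \frac{12275}{3}$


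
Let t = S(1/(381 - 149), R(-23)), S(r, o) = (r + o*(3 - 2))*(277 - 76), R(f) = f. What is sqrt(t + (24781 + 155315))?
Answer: sqrt(2361176346)/116 ≈ 418.90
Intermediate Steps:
S(r, o) = 201*o + 201*r (S(r, o) = (r + o*1)*201 = (r + o)*201 = (o + r)*201 = 201*o + 201*r)
t = -1072335/232 (t = 201*(-23) + 201/(381 - 149) = -4623 + 201/232 = -1072335/232 ≈ -4622.1)
sqrt(t + (24781 + 155315)) = sqrt(-1072335/232 + (24781 + 155315)) = sqrt(-1072335/232 + 180096) = sqrt(40709937/232) = sqrt(2361176346)/116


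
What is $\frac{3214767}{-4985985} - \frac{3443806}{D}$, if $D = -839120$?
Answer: $\frac{482439659129}{139461324440} \approx 3.4593$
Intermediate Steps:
$\frac{3214767}{-4985985} - \frac{3443806}{D} = \frac{3214767}{-4985985} - \frac{3443806}{-839120} = 3214767 \left(- \frac{1}{4985985}\right) - - \frac{1721903}{419560} = - \frac{1071589}{1661995} + \frac{1721903}{419560} = \frac{482439659129}{139461324440}$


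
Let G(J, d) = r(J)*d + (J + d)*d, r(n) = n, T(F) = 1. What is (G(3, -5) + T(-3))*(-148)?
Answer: 592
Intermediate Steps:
G(J, d) = J*d + d*(J + d) (G(J, d) = J*d + (J + d)*d = J*d + d*(J + d))
(G(3, -5) + T(-3))*(-148) = (-5*(-5 + 2*3) + 1)*(-148) = (-5*(-5 + 6) + 1)*(-148) = (-5*1 + 1)*(-148) = (-5 + 1)*(-148) = -4*(-148) = 592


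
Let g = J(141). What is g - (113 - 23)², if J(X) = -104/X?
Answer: -1142204/141 ≈ -8100.7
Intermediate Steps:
g = -104/141 ≈ -0.73759
g - (113 - 23)² = -104/141 - (113 - 23)² = -104/141 - 1*90² = -104/141 - 1*8100 = -104/141 - 8100 = -1142204/141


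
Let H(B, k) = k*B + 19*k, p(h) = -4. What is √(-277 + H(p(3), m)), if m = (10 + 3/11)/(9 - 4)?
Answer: 2*I*√7447/11 ≈ 15.69*I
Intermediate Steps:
m = 113/55 (m = (10 + 3*(1/11))/5 = (10 + 3/11)*(⅕) = (113/11)*(⅕) = 113/55 ≈ 2.0545)
H(B, k) = 19*k + B*k (H(B, k) = B*k + 19*k = 19*k + B*k)
√(-277 + H(p(3), m)) = √(-277 + 113*(19 - 4)/55) = √(-277 + (113/55)*15) = √(-277 + 339/11) = √(-2708/11) = 2*I*√7447/11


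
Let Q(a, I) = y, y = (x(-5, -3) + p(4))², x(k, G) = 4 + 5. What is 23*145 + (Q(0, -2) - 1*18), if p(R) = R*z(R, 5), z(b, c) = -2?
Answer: 3318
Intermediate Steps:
x(k, G) = 9
p(R) = -2*R (p(R) = R*(-2) = -2*R)
y = 1 (y = (9 - 2*4)² = (9 - 8)² = 1² = 1)
Q(a, I) = 1
23*145 + (Q(0, -2) - 1*18) = 23*145 + (1 - 1*18) = 3335 + (1 - 18) = 3335 - 17 = 3318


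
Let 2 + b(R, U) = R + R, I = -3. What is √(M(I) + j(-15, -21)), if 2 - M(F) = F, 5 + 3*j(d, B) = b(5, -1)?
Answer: √6 ≈ 2.4495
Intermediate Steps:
b(R, U) = -2 + 2*R (b(R, U) = -2 + (R + R) = -2 + 2*R)
j(d, B) = 1 (j(d, B) = -5/3 + (-2 + 2*5)/3 = -5/3 + (-2 + 10)/3 = -5/3 + (⅓)*8 = -5/3 + 8/3 = 1)
M(F) = 2 - F
√(M(I) + j(-15, -21)) = √((2 - 1*(-3)) + 1) = √((2 + 3) + 1) = √(5 + 1) = √6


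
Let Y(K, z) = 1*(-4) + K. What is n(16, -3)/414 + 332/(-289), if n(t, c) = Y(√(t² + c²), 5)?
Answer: -69302/59823 + √265/414 ≈ -1.1191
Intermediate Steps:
Y(K, z) = -4 + K
n(t, c) = -4 + √(c² + t²) (n(t, c) = -4 + √(t² + c²) = -4 + √(c² + t²))
n(16, -3)/414 + 332/(-289) = (-4 + √((-3)² + 16²))/414 + 332/(-289) = (-4 + √(9 + 256))*(1/414) + 332*(-1/289) = (-4 + √265)*(1/414) - 332/289 = (-2/207 + √265/414) - 332/289 = -69302/59823 + √265/414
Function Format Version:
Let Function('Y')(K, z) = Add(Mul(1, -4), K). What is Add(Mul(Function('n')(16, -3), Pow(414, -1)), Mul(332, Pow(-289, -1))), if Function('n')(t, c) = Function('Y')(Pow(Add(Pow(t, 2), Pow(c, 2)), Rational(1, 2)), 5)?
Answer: Add(Rational(-69302, 59823), Mul(Rational(1, 414), Pow(265, Rational(1, 2)))) ≈ -1.1191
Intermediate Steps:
Function('Y')(K, z) = Add(-4, K)
Function('n')(t, c) = Add(-4, Pow(Add(Pow(c, 2), Pow(t, 2)), Rational(1, 2))) (Function('n')(t, c) = Add(-4, Pow(Add(Pow(t, 2), Pow(c, 2)), Rational(1, 2))) = Add(-4, Pow(Add(Pow(c, 2), Pow(t, 2)), Rational(1, 2))))
Add(Mul(Function('n')(16, -3), Pow(414, -1)), Mul(332, Pow(-289, -1))) = Add(Mul(Add(-4, Pow(Add(Pow(-3, 2), Pow(16, 2)), Rational(1, 2))), Pow(414, -1)), Mul(332, Pow(-289, -1))) = Add(Mul(Add(-4, Pow(Add(9, 256), Rational(1, 2))), Rational(1, 414)), Mul(332, Rational(-1, 289))) = Add(Mul(Add(-4, Pow(265, Rational(1, 2))), Rational(1, 414)), Rational(-332, 289)) = Add(Add(Rational(-2, 207), Mul(Rational(1, 414), Pow(265, Rational(1, 2)))), Rational(-332, 289)) = Add(Rational(-69302, 59823), Mul(Rational(1, 414), Pow(265, Rational(1, 2))))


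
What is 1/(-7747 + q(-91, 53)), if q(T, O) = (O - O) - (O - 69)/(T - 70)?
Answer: -161/1247283 ≈ -0.00012908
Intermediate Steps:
q(T, O) = -(-69 + O)/(-70 + T) (q(T, O) = 0 - (-69 + O)/(-70 + T) = -(-69 + O)/(-70 + T))
1/(-7747 + q(-91, 53)) = 1/(-7747 + (69 - 1*53)/(-70 - 91)) = 1/(-7747 + (69 - 53)/(-161)) = 1/(-7747 - 1/161*16) = 1/(-7747 - 16/161) = 1/(-1247283/161) = -161/1247283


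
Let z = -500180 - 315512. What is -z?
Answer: 815692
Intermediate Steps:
z = -815692
-z = -1*(-815692) = 815692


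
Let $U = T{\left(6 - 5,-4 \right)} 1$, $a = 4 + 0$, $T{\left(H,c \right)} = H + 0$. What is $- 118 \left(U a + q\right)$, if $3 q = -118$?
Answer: $\frac{12508}{3} \approx 4169.3$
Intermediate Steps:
$T{\left(H,c \right)} = H$
$a = 4$
$q = - \frac{118}{3}$ ($q = \frac{1}{3} \left(-118\right) = - \frac{118}{3} \approx -39.333$)
$U = 1$ ($U = \left(6 - 5\right) 1 = 1 \cdot 1 = 1$)
$- 118 \left(U a + q\right) = - 118 \left(1 \cdot 4 - \frac{118}{3}\right) = - 118 \left(4 - \frac{118}{3}\right) = \left(-118\right) \left(- \frac{106}{3}\right) = \frac{12508}{3}$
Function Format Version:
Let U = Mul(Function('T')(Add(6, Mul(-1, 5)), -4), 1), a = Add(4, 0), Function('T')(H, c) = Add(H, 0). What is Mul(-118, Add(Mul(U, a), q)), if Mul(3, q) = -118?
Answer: Rational(12508, 3) ≈ 4169.3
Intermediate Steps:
Function('T')(H, c) = H
a = 4
q = Rational(-118, 3) (q = Mul(Rational(1, 3), -118) = Rational(-118, 3) ≈ -39.333)
U = 1 (U = Mul(Add(6, Mul(-1, 5)), 1) = Mul(Add(6, -5), 1) = Mul(1, 1) = 1)
Mul(-118, Add(Mul(U, a), q)) = Mul(-118, Add(Mul(1, 4), Rational(-118, 3))) = Mul(-118, Add(4, Rational(-118, 3))) = Mul(-118, Rational(-106, 3)) = Rational(12508, 3)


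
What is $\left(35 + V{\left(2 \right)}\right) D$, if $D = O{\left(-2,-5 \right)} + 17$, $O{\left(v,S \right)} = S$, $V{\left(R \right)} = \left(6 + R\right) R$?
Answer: $612$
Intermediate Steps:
$V{\left(R \right)} = R \left(6 + R\right)$
$D = 12$ ($D = -5 + 17 = 12$)
$\left(35 + V{\left(2 \right)}\right) D = \left(35 + 2 \left(6 + 2\right)\right) 12 = \left(35 + 2 \cdot 8\right) 12 = \left(35 + 16\right) 12 = 51 \cdot 12 = 612$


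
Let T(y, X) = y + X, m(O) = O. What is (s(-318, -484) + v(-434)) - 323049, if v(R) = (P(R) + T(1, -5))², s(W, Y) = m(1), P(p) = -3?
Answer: -322999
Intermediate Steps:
s(W, Y) = 1
T(y, X) = X + y
v(R) = 49 (v(R) = (-3 + (-5 + 1))² = (-3 - 4)² = (-7)² = 49)
(s(-318, -484) + v(-434)) - 323049 = (1 + 49) - 323049 = 50 - 323049 = -322999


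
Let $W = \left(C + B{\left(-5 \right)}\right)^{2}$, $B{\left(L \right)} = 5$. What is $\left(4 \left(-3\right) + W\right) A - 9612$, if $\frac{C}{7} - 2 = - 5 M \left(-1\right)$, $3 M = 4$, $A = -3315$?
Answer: $- \frac{42793441}{3} \approx -1.4264 \cdot 10^{7}$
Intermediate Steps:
$M = \frac{4}{3}$ ($M = \frac{1}{3} \cdot 4 = \frac{4}{3} \approx 1.3333$)
$C = \frac{182}{3}$ ($C = 14 + 7 \left(-5\right) \frac{4}{3} \left(-1\right) = 14 + 7 \left(\left(- \frac{20}{3}\right) \left(-1\right)\right) = 14 + 7 \cdot \frac{20}{3} = 14 + \frac{140}{3} = \frac{182}{3} \approx 60.667$)
$W = \frac{38809}{9}$ ($W = \left(\frac{182}{3} + 5\right)^{2} = \left(\frac{197}{3}\right)^{2} = \frac{38809}{9} \approx 4312.1$)
$\left(4 \left(-3\right) + W\right) A - 9612 = \left(4 \left(-3\right) + \frac{38809}{9}\right) \left(-3315\right) - 9612 = \left(-12 + \frac{38809}{9}\right) \left(-3315\right) - 9612 = \frac{38701}{9} \left(-3315\right) - 9612 = - \frac{42764605}{3} - 9612 = - \frac{42793441}{3}$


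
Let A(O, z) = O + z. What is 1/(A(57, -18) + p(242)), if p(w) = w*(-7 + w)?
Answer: 1/56909 ≈ 1.7572e-5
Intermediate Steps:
1/(A(57, -18) + p(242)) = 1/((57 - 18) + 242*(-7 + 242)) = 1/(39 + 242*235) = 1/(39 + 56870) = 1/56909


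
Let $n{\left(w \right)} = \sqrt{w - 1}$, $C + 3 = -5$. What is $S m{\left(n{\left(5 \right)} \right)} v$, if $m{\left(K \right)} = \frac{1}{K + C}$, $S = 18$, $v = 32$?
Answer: $-96$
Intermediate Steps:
$C = -8$ ($C = -3 - 5 = -8$)
$n{\left(w \right)} = \sqrt{-1 + w}$
$m{\left(K \right)} = \frac{1}{-8 + K}$ ($m{\left(K \right)} = \frac{1}{K - 8} = \frac{1}{-8 + K}$)
$S m{\left(n{\left(5 \right)} \right)} v = \frac{18}{-8 + \sqrt{-1 + 5}} \cdot 32 = \frac{18}{-8 + \sqrt{4}} \cdot 32 = \frac{18}{-8 + 2} \cdot 32 = \frac{18}{-6} \cdot 32 = 18 \left(- \frac{1}{6}\right) 32 = \left(-3\right) 32 = -96$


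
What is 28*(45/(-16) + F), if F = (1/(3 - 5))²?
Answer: -287/4 ≈ -71.750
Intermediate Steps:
F = ¼ (F = (1/(-2))² = (-½)² = ¼ ≈ 0.25000)
28*(45/(-16) + F) = 28*(45/(-16) + ¼) = 28*(45*(-1/16) + ¼) = 28*(-45/16 + ¼) = 28*(-41/16) = -287/4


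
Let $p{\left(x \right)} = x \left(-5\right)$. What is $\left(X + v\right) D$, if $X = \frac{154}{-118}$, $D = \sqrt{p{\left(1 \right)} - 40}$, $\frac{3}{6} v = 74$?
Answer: $\frac{25965 i \sqrt{5}}{59} \approx 984.06 i$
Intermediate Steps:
$p{\left(x \right)} = - 5 x$
$v = 148$ ($v = 2 \cdot 74 = 148$)
$D = 3 i \sqrt{5}$ ($D = \sqrt{\left(-5\right) 1 - 40} = \sqrt{-5 - 40} = \sqrt{-45} = 3 i \sqrt{5} \approx 6.7082 i$)
$X = - \frac{77}{59}$ ($X = 154 \left(- \frac{1}{118}\right) = - \frac{77}{59} \approx -1.3051$)
$\left(X + v\right) D = \left(- \frac{77}{59} + 148\right) 3 i \sqrt{5} = \frac{8655 \cdot 3 i \sqrt{5}}{59} = \frac{25965 i \sqrt{5}}{59}$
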